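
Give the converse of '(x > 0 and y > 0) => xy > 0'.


The converse of (P → Q) is (Q → P). It is not in general equivalent to the original.
Here P = '(x > 0 and y > 0)' and Q = 'xy > 0'.

If xy > 0, then (x > 0 and y > 0).


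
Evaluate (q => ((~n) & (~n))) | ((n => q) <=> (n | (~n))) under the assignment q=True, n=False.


Substitute q=True, n=False:
~n = True
~n = True
(~n) & (~n) = True & True = True
q => ((~n) & (~n)) = True => True = True
n => q = False => True = True
~n = True
n | (~n) = False | True = True
(n => q) <=> (n | (~n)) = True <=> True = True
(q => ((~n) & (~n))) | ((n => q) <=> (n | (~n))) = True | True = True

True


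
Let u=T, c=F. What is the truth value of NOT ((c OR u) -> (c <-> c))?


Substitute u=T, c=F:
c OR u = F OR T = T
c <-> c = F <-> F = T
(c OR u) -> (c <-> c) = T -> T = T
NOT ((c OR u) -> (c <-> c)) = F

F


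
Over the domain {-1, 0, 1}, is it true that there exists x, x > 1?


Evaluate the predicate on each element: -1:F, 0:F, 1:F.
No element satisfies the predicate.

F


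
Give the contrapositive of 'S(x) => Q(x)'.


The contrapositive of (P → Q) is (¬Q → ¬P); it is logically equivalent to the original.
Here P = 'S(x)' and Q = 'Q(x)'.

If not (Q(x)), then not (S(x)).


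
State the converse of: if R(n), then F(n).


The converse of (P → Q) is (Q → P). It is not in general equivalent to the original.
Here P = 'R(n)' and Q = 'F(n)'.

If F(n), then R(n).


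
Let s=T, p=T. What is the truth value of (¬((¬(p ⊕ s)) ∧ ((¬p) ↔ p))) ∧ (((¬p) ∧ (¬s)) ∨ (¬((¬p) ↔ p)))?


Substitute s=T, p=T:
… (earlier sub-steps elided)
(¬(p ⊕ s)) ∧ ((¬p) ↔ p) = T ∧ F = F
¬((¬(p ⊕ s)) ∧ ((¬p) ↔ p)) = T
¬p = F
¬s = F
(¬p) ∧ (¬s) = F ∧ F = F
¬p = F
(¬p) ↔ p = F ↔ T = F
¬((¬p) ↔ p) = T
((¬p) ∧ (¬s)) ∨ (¬((¬p) ↔ p)) = F ∨ T = T
(¬((¬(p ⊕ s)) ∧ ((¬p) ↔ p))) ∧ (((¬p) ∧ (¬s)) ∨ (¬((¬p) ↔ p))) = T ∧ T = T

T


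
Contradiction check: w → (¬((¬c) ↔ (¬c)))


Truth table over {c, w}:
c | w | φ
---------
F | F | T
T | F | T
F | T | F
T | T | F
Satisfying assignment at row 1: c=F, w=F gives T.

No, it is not a contradiction.


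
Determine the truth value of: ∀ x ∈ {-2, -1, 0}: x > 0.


Evaluate the predicate on each element: -2:F, -1:F, 0:F.
Counterexample x = -2 fails the predicate.

F


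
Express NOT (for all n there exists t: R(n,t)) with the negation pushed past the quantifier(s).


Negation flips each quantifier (∀↔∃) and negates the inner predicate.
¬(for all n there exists t: φ) = there exists n for all t: ¬φ.

there exists n for all t: NOT(R(n,t))


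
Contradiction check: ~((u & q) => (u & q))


Truth table over {q, u}:
q | u | φ
---------
False | False | False
True | False | False
False | True | False
True | True | False
Every row is false.

Yes, it is a contradiction.


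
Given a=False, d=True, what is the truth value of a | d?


Disjunction is false only when both operands are false.
Substitute: a=False, d=True.
False | True evaluates to True.

True


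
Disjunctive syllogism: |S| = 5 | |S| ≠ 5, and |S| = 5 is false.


Disjunctive syllogism: from (P ∨ Q) and ¬P, infer Q.
One disjunct, '|S| = 5', is ruled out; the other must hold.

|S| ≠ 5


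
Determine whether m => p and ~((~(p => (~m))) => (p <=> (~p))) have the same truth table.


Compare truth tables:
m | p | φ | ψ
-------------
False | False | True | False
True | False | False | False
False | True | True | False
True | True | True | True
They differ at row 1 (m=False, p=False): φ=True but ψ=False.

No, they are not logically equivalent.


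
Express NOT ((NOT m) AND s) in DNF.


Step 1: Apply De Morgan: ¬((¬m) ∧ s) = ¬(¬m) ∨ ¬s.
Step 2: Eliminate any double negations (¬¬X = X).

m OR (NOT s)


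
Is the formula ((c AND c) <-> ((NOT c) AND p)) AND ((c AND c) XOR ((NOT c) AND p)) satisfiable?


Check all 4 assignments over {c, p}:
c | p | φ
---------
F | F | F
T | F | F
F | T | F
T | T | F
No assignment makes the formula true.

Unsatisfiable.


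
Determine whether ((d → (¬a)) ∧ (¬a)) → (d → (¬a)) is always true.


Build the truth table over {a, d}:
a | d | φ
---------
F | F | T
T | F | T
F | T | T
T | T | T
Every row evaluates to true.

Yes, it is a tautology.


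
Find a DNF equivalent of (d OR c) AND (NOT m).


Step 1: Distribute ∧ over ∨: (d ∨ c) ∧ (¬m) = (d ∧ (¬m)) ∨ (c ∧ (¬m)).

(d AND (NOT m)) OR (c AND (NOT m))


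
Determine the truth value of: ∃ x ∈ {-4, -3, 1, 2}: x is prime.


Evaluate the predicate on each element: -4:F, -3:F, 1:F, 2:T.
Witness x = 2 satisfies the predicate.

T


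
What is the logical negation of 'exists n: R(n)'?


¬(forall x: φ) = exists x: ¬φ, and ¬(exists x: φ) = forall x: ¬φ.
Apply to the existential statement.

forall n: ~(R(n))


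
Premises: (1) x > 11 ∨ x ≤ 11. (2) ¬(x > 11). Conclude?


Disjunctive syllogism: from (P ∨ Q) and ¬P, infer Q.
One disjunct, 'x > 11', is ruled out; the other must hold.

x ≤ 11


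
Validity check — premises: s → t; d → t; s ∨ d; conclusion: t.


This matches the form of proof by cases: the conclusion follows in every model of the premises.

Valid.


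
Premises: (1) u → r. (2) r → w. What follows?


Hypothetical syllogism: from (P → Q) and (Q → R), infer (P → R).
Chain the two implications through the shared middle term 'r'.

u → w


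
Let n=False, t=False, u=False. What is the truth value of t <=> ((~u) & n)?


Substitute n=False, t=False, u=False:
~u = True
(~u) & n = True & False = False
t <=> ((~u) & n) = False <=> False = True

True


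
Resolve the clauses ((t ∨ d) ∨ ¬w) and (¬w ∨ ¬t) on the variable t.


The clauses contain complementary literals t and ¬t.
Resolution eliminates this pair and disjoins the remaining literals (merging duplicates).

(¬w ∨ d)


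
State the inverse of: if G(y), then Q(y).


The inverse of (P → Q) is (¬P → ¬Q). It is equivalent to the converse, not to the original.
Here P = 'G(y)' and Q = 'Q(y)'.

If not (G(y)), then not (Q(y)).


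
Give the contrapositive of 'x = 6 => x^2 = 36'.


The contrapositive of (P → Q) is (¬Q → ¬P); it is logically equivalent to the original.
Here P = 'x = 6' and Q = 'x^2 = 36'.

If not (x^2 = 36), then not (x = 6).


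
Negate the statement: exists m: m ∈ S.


¬(forall x: φ) = exists x: ¬φ, and ¬(exists x: φ) = forall x: ¬φ.
Apply to the existential statement.

forall m: ~(m ∈ S)


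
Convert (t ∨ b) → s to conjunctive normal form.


Step 1: Rewrite as ¬(t ∨ b) ∨ s = (¬t ∧ ¬b) ∨ s.
Step 2: Distribute ∨ over ∧.

((¬t) ∨ s) ∧ ((¬b) ∨ s)


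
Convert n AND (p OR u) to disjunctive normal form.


Step 1: Distribute ∧ over ∨: n ∧ (p ∨ u) = (n ∧ p) ∨ (n ∧ u).

(n AND p) OR (n AND u)


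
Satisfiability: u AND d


Search for a satisfying assignment over {d, u}.
Try d=T, u=T: the formula evaluates to T.
A satisfying assignment exists.

Satisfiable.


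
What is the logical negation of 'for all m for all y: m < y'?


Negation flips each quantifier (∀↔∃) and negates the inner predicate.
¬(for all m for all y: φ) = there exists m there exists y: ¬φ.

there exists m there exists y: NOT(m < y)


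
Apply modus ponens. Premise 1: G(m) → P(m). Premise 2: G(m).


Modus ponens: from (P → Q) and P, infer Q.
P = 'G(m)' is asserted, and P → Q holds, so Q follows.

P(m).


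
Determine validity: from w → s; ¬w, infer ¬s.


This is denying the antecedent (fallacy). There exist truth assignments where the premises are all true but the conclusion is false.

Invalid.


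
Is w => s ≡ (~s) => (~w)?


Compare truth tables:
s | w | φ | ψ
-------------
False | False | True | True
True | False | True | True
False | True | False | False
True | True | True | True
The columns φ and ψ agree on every row.

Yes, they are logically equivalent.


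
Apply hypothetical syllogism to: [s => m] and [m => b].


Hypothetical syllogism: from (P → Q) and (Q → R), infer (P → R).
Chain the two implications through the shared middle term 'm'.

s => b


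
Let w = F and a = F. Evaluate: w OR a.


Disjunction is false only when both operands are false.
Substitute: w=F, a=F.
F OR F evaluates to F.

F


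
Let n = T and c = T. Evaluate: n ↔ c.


Biconditional is true when both operands have the same truth value.
Substitute: n=T, c=T.
T ↔ T evaluates to T.

T


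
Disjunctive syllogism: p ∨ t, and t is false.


Disjunctive syllogism: from (P ∨ Q) and ¬P, infer Q.
One disjunct, 't', is ruled out; the other must hold.

p


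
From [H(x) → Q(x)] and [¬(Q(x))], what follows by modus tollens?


Modus tollens: from (P → Q) and ¬Q, infer ¬P.
Q = 'Q(x)' is denied; since P → Q, P must also fail.

Not (H(x)).


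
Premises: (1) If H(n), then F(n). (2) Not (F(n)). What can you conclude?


Modus tollens: from (P → Q) and ¬Q, infer ¬P.
Q = 'F(n)' is denied; since P → Q, P must also fail.

Not (H(n)).


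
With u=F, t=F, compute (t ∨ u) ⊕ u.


Substitute u=F, t=F:
t ∨ u = F ∨ F = F
(t ∨ u) ⊕ u = F ⊕ F = F

F


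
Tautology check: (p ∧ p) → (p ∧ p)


Build the truth table over {p}:
p | φ
-----
F | T
T | T
Every row evaluates to true.

Yes, it is a tautology.


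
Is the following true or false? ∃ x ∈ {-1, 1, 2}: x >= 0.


Evaluate the predicate on each element: -1:F, 1:T, 2:T.
Witness x = 1 satisfies the predicate.

T


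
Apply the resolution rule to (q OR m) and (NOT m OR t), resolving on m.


The clauses contain complementary literals m and NOTm.
Resolution eliminates this pair and disjoins the remaining literals (merging duplicates).

(q OR t)


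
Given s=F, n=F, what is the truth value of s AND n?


Conjunction is true only when both operands are true.
Substitute: s=F, n=F.
F AND F evaluates to F.

F


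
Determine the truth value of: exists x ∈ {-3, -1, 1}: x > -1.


Evaluate the predicate on each element: -3:False, -1:False, 1:True.
Witness x = 1 satisfies the predicate.

True


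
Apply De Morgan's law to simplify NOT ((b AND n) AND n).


De Morgan: the negation of a conjunction is the disjunction of the negations.
Distribute NOT across AND, flipping it to OR, and negate each literal.

((NOT b) OR (NOT n)) OR (NOT n)


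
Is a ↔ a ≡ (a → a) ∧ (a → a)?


Compare truth tables:
a | φ | ψ
---------
F | T | T
T | T | T
The columns φ and ψ agree on every row.

Yes, they are logically equivalent.


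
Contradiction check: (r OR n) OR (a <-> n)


Truth table over {a, n, r}:
a | n | r | φ
-------------
F | F | F | T
T | F | F | F
F | T | F | T
T | T | F | T
F | F | T | T
T | F | T | T
F | T | T | T
T | T | T | T
Satisfying assignment at row 1: a=F, n=F, r=F gives T.

No, it is not a contradiction.


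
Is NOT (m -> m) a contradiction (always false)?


Truth table over {m}:
m | φ
-----
F | F
T | F
Every row is false.

Yes, it is a contradiction.


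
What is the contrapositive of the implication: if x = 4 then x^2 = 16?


The contrapositive of (P → Q) is (¬Q → ¬P); it is logically equivalent to the original.
Here P = 'x = 4' and Q = 'x^2 = 16'.

If not (x^2 = 16), then not (x = 4).


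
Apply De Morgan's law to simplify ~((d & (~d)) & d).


De Morgan: the negation of a conjunction is the disjunction of the negations.
Distribute ~ across &, flipping it to |, and negate each literal.

((~d) | d) | (~d)


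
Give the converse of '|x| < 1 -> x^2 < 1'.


The converse of (P → Q) is (Q → P). It is not in general equivalent to the original.
Here P = '|x| < 1' and Q = 'x^2 < 1'.

If x^2 < 1, then |x| < 1.


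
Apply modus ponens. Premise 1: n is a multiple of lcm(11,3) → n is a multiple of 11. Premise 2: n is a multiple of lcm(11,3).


Modus ponens: from (P → Q) and P, infer Q.
P = 'n is a multiple of lcm(11,3)' is asserted, and P → Q holds, so Q follows.

n is a multiple of 11.


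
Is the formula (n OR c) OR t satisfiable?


Search for a satisfying assignment over {c, n, t}.
Try c=T, n=F, t=F: the formula evaluates to T.
A satisfying assignment exists.

Satisfiable.


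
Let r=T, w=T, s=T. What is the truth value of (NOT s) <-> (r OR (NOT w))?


Substitute r=T, w=T, s=T:
NOT s = F
NOT w = F
r OR (NOT w) = T OR F = T
(NOT s) <-> (r OR (NOT w)) = F <-> T = F

F


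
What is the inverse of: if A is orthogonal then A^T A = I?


The inverse of (P → Q) is (¬P → ¬Q). It is equivalent to the converse, not to the original.
Here P = 'A is orthogonal' and Q = 'A^T A = I'.

If not (A is orthogonal), then not (A^T A = I).


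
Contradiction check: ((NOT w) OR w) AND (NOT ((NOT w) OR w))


Truth table over {w}:
w | φ
-----
F | F
T | F
Every row is false.

Yes, it is a contradiction.


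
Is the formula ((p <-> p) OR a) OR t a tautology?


Build the truth table over {a, p, t}:
a | p | t | φ
-------------
F | F | F | T
T | F | F | T
F | T | F | T
T | T | F | T
F | F | T | T
T | F | T | T
F | T | T | T
T | T | T | T
Every row evaluates to true.

Yes, it is a tautology.


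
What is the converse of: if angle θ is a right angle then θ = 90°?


The converse of (P → Q) is (Q → P). It is not in general equivalent to the original.
Here P = 'angle θ is a right angle' and Q = 'θ = 90°'.

If θ = 90°, then angle θ is a right angle.


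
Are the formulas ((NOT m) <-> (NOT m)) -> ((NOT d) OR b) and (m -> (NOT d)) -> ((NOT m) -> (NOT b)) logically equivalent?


Compare truth tables:
b | d | m | φ | ψ
-----------------
F | F | F | T | T
T | F | F | T | F
F | T | F | F | T
T | T | F | T | F
F | F | T | T | T
T | F | T | T | T
F | T | T | F | T
T | T | T | T | T
They differ at row 2 (b=T, d=F, m=F): φ=T but ψ=F.

No, they are not logically equivalent.


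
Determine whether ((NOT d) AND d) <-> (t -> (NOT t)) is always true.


Build the truth table over {d, t}:
d | t | φ
---------
F | F | F
T | F | F
F | T | T
T | T | T
Counterexample at row 1: with d=F, t=F, the formula is F.

No, it is not a tautology.


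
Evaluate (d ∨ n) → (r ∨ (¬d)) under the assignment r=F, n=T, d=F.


Substitute r=F, n=T, d=F:
d ∨ n = F ∨ T = T
¬d = T
r ∨ (¬d) = F ∨ T = T
(d ∨ n) → (r ∨ (¬d)) = T → T = T

T


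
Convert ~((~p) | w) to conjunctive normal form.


Step 1: Apply De Morgan: ¬((¬p) ∨ w) = ¬(¬p) ∧ ¬w.
Step 2: Eliminate any double negations (¬¬X = X).

p & (~w)


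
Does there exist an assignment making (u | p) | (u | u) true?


Search for a satisfying assignment over {p, u}.
Try p=True, u=False: the formula evaluates to True.
A satisfying assignment exists.

Satisfiable.


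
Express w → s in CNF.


Step 1: Rewrite w → s as ¬w ∨ s.

(¬w) ∨ s


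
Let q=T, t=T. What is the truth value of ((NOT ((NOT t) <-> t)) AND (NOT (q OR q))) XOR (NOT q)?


Substitute q=T, t=T:
NOT t = F
(NOT t) <-> t = F <-> T = F
NOT ((NOT t) <-> t) = T
q OR q = T OR T = T
NOT (q OR q) = F
(NOT ((NOT t) <-> t)) AND (NOT (q OR q)) = T AND F = F
NOT q = F
((NOT ((NOT t) <-> t)) AND (NOT (q OR q))) XOR (NOT q) = F XOR F = F

F


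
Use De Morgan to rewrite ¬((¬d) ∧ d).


De Morgan: the negation of a conjunction is the disjunction of the negations.
Distribute ¬ across ∧, flipping it to ∨, and negate each literal.

d ∨ (¬d)


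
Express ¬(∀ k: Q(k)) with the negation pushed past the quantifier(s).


¬(∀ x: φ) = ∃ x: ¬φ, and ¬(∃ x: φ) = ∀ x: ¬φ.
Apply to the universal statement.

∃ k: ¬(Q(k))


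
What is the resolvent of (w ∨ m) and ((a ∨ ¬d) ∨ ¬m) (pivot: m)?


The clauses contain complementary literals m and ¬m.
Resolution eliminates this pair and disjoins the remaining literals (merging duplicates).

((w ∨ a) ∨ ¬d)


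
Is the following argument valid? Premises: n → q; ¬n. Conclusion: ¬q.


This is denying the antecedent (fallacy). There exist truth assignments where the premises are all true but the conclusion is false.

Invalid.


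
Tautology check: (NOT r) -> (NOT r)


Build the truth table over {r}:
r | φ
-----
F | T
T | T
Every row evaluates to true.

Yes, it is a tautology.


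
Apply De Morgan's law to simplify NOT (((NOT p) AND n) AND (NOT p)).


De Morgan: the negation of a conjunction is the disjunction of the negations.
Distribute NOT across AND, flipping it to OR, and negate each literal.

(p OR (NOT n)) OR p


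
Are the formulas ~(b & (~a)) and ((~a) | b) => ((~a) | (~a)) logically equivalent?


Compare truth tables:
a | b | φ | ψ
-------------
False | False | True | True
True | False | True | True
False | True | False | True
True | True | True | False
They differ at row 3 (a=False, b=True): φ=False but ψ=True.

No, they are not logically equivalent.


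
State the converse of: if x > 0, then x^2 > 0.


The converse of (P → Q) is (Q → P). It is not in general equivalent to the original.
Here P = 'x > 0' and Q = 'x^2 > 0'.

If x^2 > 0, then x > 0.


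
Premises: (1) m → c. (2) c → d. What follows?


Hypothetical syllogism: from (P → Q) and (Q → R), infer (P → R).
Chain the two implications through the shared middle term 'c'.

m → d


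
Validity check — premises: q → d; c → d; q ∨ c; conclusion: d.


This matches the form of proof by cases: the conclusion follows in every model of the premises.

Valid.


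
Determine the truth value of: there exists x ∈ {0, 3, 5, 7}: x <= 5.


Evaluate the predicate on each element: 0:T, 3:T, 5:T, 7:F.
Witness x = 0 satisfies the predicate.

T


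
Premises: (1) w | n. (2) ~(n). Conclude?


Disjunctive syllogism: from (P ∨ Q) and ¬P, infer Q.
One disjunct, 'n', is ruled out; the other must hold.

w


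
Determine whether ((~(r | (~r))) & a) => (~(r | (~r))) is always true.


Build the truth table over {a, r}:
a | r | φ
---------
False | False | True
True | False | True
False | True | True
True | True | True
Every row evaluates to true.

Yes, it is a tautology.


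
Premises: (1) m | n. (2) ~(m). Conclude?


Disjunctive syllogism: from (P ∨ Q) and ¬P, infer Q.
One disjunct, 'm', is ruled out; the other must hold.

n


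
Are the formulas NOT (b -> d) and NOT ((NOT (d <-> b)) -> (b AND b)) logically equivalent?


Compare truth tables:
b | d | φ | ψ
-------------
F | F | F | F
T | F | T | F
F | T | F | T
T | T | F | F
They differ at row 2 (b=T, d=F): φ=T but ψ=F.

No, they are not logically equivalent.


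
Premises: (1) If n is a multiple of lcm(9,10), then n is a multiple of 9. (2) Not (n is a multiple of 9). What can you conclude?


Modus tollens: from (P → Q) and ¬Q, infer ¬P.
Q = 'n is a multiple of 9' is denied; since P → Q, P must also fail.

Not (n is a multiple of lcm(9,10)).


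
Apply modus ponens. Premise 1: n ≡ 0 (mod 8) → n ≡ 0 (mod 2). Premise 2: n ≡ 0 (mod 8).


Modus ponens: from (P → Q) and P, infer Q.
P = 'n ≡ 0 (mod 8)' is asserted, and P → Q holds, so Q follows.

n ≡ 0 (mod 2).


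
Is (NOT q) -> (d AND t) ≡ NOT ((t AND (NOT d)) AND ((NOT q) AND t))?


Compare truth tables:
d | q | t | φ | ψ
-----------------
F | F | F | F | T
T | F | F | F | T
F | T | F | T | T
T | T | F | T | T
F | F | T | F | F
T | F | T | T | T
F | T | T | T | T
T | T | T | T | T
They differ at row 1 (d=F, q=F, t=F): φ=F but ψ=T.

No, they are not logically equivalent.


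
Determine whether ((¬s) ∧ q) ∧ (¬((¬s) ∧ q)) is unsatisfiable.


Truth table over {q, s}:
q | s | φ
---------
F | F | F
T | F | F
F | T | F
T | T | F
Every row is false.

Yes, it is a contradiction.


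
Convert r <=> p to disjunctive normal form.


Step 1: r ↔ p is true exactly when both agree: (r ∧ p) ∨ (¬r ∧ ¬p).

(r & p) | ((~r) & (~p))


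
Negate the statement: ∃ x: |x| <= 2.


¬(∀ x: φ) = ∃ x: ¬φ, and ¬(∃ x: φ) = ∀ x: ¬φ.
Apply to the existential statement.

∀ x: ¬(|x| <= 2)


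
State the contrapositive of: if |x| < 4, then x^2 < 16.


The contrapositive of (P → Q) is (¬Q → ¬P); it is logically equivalent to the original.
Here P = '|x| < 4' and Q = 'x^2 < 16'.

If not (x^2 < 16), then not (|x| < 4).


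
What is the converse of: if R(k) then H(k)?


The converse of (P → Q) is (Q → P). It is not in general equivalent to the original.
Here P = 'R(k)' and Q = 'H(k)'.

If H(k), then R(k).


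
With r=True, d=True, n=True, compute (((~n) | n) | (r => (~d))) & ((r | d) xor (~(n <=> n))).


Substitute r=True, d=True, n=True:
~n = False
(~n) | n = False | True = True
~d = False
r => (~d) = True => False = False
((~n) | n) | (r => (~d)) = True | False = True
r | d = True | True = True
n <=> n = True <=> True = True
~(n <=> n) = False
(r | d) xor (~(n <=> n)) = True xor False = True
(((~n) | n) | (r => (~d))) & ((r | d) xor (~(n <=> n))) = True & True = True

True


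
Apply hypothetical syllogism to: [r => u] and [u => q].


Hypothetical syllogism: from (P → Q) and (Q → R), infer (P → R).
Chain the two implications through the shared middle term 'u'.

r => q


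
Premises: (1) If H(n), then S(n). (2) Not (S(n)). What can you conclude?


Modus tollens: from (P → Q) and ¬Q, infer ¬P.
Q = 'S(n)' is denied; since P → Q, P must also fail.

Not (H(n)).


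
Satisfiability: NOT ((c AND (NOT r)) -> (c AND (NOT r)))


Check all 4 assignments over {c, r}:
c | r | φ
---------
F | F | F
T | F | F
F | T | F
T | T | F
No assignment makes the formula true.

Unsatisfiable.


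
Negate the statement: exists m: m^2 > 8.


¬(forall x: φ) = exists x: ¬φ, and ¬(exists x: φ) = forall x: ¬φ.
Apply to the existential statement.

forall m: ~(m^2 > 8)


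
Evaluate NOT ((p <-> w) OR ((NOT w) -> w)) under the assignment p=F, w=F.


Substitute p=F, w=F:
p <-> w = F <-> F = T
NOT w = T
(NOT w) -> w = T -> F = F
(p <-> w) OR ((NOT w) -> w) = T OR F = T
NOT ((p <-> w) OR ((NOT w) -> w)) = F

F


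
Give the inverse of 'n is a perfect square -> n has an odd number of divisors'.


The inverse of (P → Q) is (¬P → ¬Q). It is equivalent to the converse, not to the original.
Here P = 'n is a perfect square' and Q = 'n has an odd number of divisors'.

If not (n is a perfect square), then not (n has an odd number of divisors).


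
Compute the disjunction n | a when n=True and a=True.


Disjunction is false only when both operands are false.
Substitute: n=True, a=True.
True | True evaluates to True.

True


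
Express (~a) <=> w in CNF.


Step 1: Rewrite (¬a) ↔ w as ((¬a) → w) ∧ (w → (¬a)).
Step 2: Rewrite each implication as a disjunction.
Step 3: Eliminate any double negations (¬¬X = X).

(a | w) & ((~w) | (~a))


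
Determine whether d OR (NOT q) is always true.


Build the truth table over {d, q}:
d | q | φ
---------
F | F | T
T | F | T
F | T | F
T | T | T
Counterexample at row 3: with d=F, q=T, the formula is F.

No, it is not a tautology.


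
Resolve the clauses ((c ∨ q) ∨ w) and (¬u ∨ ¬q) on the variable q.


The clauses contain complementary literals q and ¬q.
Resolution eliminates this pair and disjoins the remaining literals (merging duplicates).

((w ∨ c) ∨ ¬u)


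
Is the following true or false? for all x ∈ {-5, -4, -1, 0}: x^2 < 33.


Evaluate the predicate on each element: -5:T, -4:T, -1:T, 0:T.
Every element satisfies the predicate.

T


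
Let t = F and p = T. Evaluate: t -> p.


Implication is false only when antecedent is true and consequent is false.
Substitute: t=F, p=T.
F -> T evaluates to T.

T


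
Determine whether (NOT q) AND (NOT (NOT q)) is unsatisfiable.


Truth table over {q}:
q | φ
-----
F | F
T | F
Every row is false.

Yes, it is a contradiction.


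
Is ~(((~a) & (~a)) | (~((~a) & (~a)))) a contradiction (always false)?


Truth table over {a}:
a | φ
-----
False | False
True | False
Every row is false.

Yes, it is a contradiction.


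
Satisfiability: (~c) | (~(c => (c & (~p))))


Search for a satisfying assignment over {c, p}.
Try c=False, p=False: the formula evaluates to True.
A satisfying assignment exists.

Satisfiable.


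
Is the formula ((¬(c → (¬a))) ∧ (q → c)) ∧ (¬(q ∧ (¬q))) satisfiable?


Search for a satisfying assignment over {a, c, q}.
Try a=T, c=T, q=F: the formula evaluates to T.
A satisfying assignment exists.

Satisfiable.


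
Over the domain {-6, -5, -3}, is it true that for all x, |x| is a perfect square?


Evaluate the predicate on each element: -6:F, -5:F, -3:F.
Counterexample x = -6 fails the predicate.

F


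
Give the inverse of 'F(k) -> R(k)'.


The inverse of (P → Q) is (¬P → ¬Q). It is equivalent to the converse, not to the original.
Here P = 'F(k)' and Q = 'R(k)'.

If not (F(k)), then not (R(k)).


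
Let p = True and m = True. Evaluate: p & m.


Conjunction is true only when both operands are true.
Substitute: p=True, m=True.
True & True evaluates to True.

True


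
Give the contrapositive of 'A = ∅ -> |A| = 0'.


The contrapositive of (P → Q) is (¬Q → ¬P); it is logically equivalent to the original.
Here P = 'A = ∅' and Q = '|A| = 0'.

If not (|A| = 0), then not (A = ∅).


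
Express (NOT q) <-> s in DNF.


Step 1: (¬q) ↔ s is true exactly when both agree: ((¬q) ∧ s) ∨ (¬(¬q) ∧ ¬s).
Step 2: Eliminate any double negations (¬¬X = X).

((NOT q) AND s) OR (q AND (NOT s))


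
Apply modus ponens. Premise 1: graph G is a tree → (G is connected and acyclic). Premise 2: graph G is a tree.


Modus ponens: from (P → Q) and P, infer Q.
P = 'graph G is a tree' is asserted, and P → Q holds, so Q follows.

(G is connected and acyclic).


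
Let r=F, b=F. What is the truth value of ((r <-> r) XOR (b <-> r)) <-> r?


Substitute r=F, b=F:
r <-> r = F <-> F = T
b <-> r = F <-> F = T
(r <-> r) XOR (b <-> r) = T XOR T = F
((r <-> r) XOR (b <-> r)) <-> r = F <-> F = T

T


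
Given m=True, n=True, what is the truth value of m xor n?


Exclusive or is true when exactly one operand is true.
Substitute: m=True, n=True.
True xor True evaluates to False.

False


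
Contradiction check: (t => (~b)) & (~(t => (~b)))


Truth table over {b, t}:
b | t | φ
---------
False | False | False
True | False | False
False | True | False
True | True | False
Every row is false.

Yes, it is a contradiction.


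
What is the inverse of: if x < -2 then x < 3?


The inverse of (P → Q) is (¬P → ¬Q). It is equivalent to the converse, not to the original.
Here P = 'x < -2' and Q = 'x < 3'.

If not (x < -2), then not (x < 3).


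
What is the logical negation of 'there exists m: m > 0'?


¬(for all x: φ) = there exists x: ¬φ, and ¬(there exists x: φ) = for all x: ¬φ.
Apply to the existential statement.

for all m: NOT(m > 0)


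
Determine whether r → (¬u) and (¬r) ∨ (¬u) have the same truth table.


Compare truth tables:
r | u | φ | ψ
-------------
F | F | T | T
T | F | T | T
F | T | T | T
T | T | F | F
The columns φ and ψ agree on every row.

Yes, they are logically equivalent.


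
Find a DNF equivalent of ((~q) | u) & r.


Step 1: Distribute ∧ over ∨: ((¬q) ∨ u) ∧ r = ((¬q) ∧ r) ∨ (u ∧ r).

((~q) & r) | (u & r)


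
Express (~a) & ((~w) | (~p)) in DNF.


Step 1: Distribute ∧ over ∨: (¬a) ∧ ((¬w) ∨ (¬p)) = ((¬a) ∧ (¬w)) ∨ ((¬a) ∧ (¬p)).

((~a) & (~w)) | ((~a) & (~p))


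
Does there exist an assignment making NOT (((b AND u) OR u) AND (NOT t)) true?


Search for a satisfying assignment over {b, t, u}.
Try b=F, t=F, u=F: the formula evaluates to T.
A satisfying assignment exists.

Satisfiable.


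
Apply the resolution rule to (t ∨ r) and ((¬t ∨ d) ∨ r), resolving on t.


The clauses contain complementary literals t and ¬t.
Resolution eliminates this pair and disjoins the remaining literals (merging duplicates).

(r ∨ d)


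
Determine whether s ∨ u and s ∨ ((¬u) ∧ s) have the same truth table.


Compare truth tables:
s | u | φ | ψ
-------------
F | F | F | F
T | F | T | T
F | T | T | F
T | T | T | T
They differ at row 3 (s=F, u=T): φ=T but ψ=F.

No, they are not logically equivalent.


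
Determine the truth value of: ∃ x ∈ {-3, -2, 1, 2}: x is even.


Evaluate the predicate on each element: -3:F, -2:T, 1:F, 2:T.
Witness x = -2 satisfies the predicate.

T


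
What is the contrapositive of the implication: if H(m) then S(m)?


The contrapositive of (P → Q) is (¬Q → ¬P); it is logically equivalent to the original.
Here P = 'H(m)' and Q = 'S(m)'.

If not (S(m)), then not (H(m)).


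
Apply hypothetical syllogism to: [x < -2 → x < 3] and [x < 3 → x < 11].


Hypothetical syllogism: from (P → Q) and (Q → R), infer (P → R).
Chain the two implications through the shared middle term 'x < 3'.

x < -2 → x < 11


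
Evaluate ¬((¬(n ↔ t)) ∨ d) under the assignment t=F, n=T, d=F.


Substitute t=F, n=T, d=F:
n ↔ t = T ↔ F = F
¬(n ↔ t) = T
(¬(n ↔ t)) ∨ d = T ∨ F = T
¬((¬(n ↔ t)) ∨ d) = F

F


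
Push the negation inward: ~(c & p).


De Morgan: the negation of a conjunction is the disjunction of the negations.
Distribute ~ across &, flipping it to |, and negate each literal.

(~c) | (~p)


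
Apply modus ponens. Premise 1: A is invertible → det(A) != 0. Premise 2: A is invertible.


Modus ponens: from (P → Q) and P, infer Q.
P = 'A is invertible' is asserted, and P → Q holds, so Q follows.

det(A) != 0.


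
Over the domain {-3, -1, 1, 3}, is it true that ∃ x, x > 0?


Evaluate the predicate on each element: -3:F, -1:F, 1:T, 3:T.
Witness x = 1 satisfies the predicate.

T


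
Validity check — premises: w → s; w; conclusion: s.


This matches the form of modus ponens: the conclusion follows in every model of the premises.

Valid.


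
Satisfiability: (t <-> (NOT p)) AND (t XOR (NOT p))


Check all 4 assignments over {p, t}:
p | t | φ
---------
F | F | F
T | F | F
F | T | F
T | T | F
No assignment makes the formula true.

Unsatisfiable.


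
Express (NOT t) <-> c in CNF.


Step 1: Rewrite (¬t) ↔ c as ((¬t) → c) ∧ (c → (¬t)).
Step 2: Rewrite each implication as a disjunction.
Step 3: Eliminate any double negations (¬¬X = X).

(t OR c) AND ((NOT c) OR (NOT t))


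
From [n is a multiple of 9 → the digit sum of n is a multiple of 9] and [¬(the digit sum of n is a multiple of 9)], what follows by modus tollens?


Modus tollens: from (P → Q) and ¬Q, infer ¬P.
Q = 'the digit sum of n is a multiple of 9' is denied; since P → Q, P must also fail.

Not (n is a multiple of 9).


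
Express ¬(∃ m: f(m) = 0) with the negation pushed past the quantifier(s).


¬(∀ x: φ) = ∃ x: ¬φ, and ¬(∃ x: φ) = ∀ x: ¬φ.
Apply to the existential statement.

∀ m: ¬(f(m) = 0)


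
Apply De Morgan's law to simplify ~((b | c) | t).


De Morgan: the negation of a disjunction is the conjunction of the negations.
Distribute ~ across |, flipping it to &, and negate each literal.

((~b) & (~c)) & (~t)


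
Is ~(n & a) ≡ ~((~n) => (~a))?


Compare truth tables:
a | n | φ | ψ
-------------
False | False | True | False
True | False | True | True
False | True | True | False
True | True | False | False
They differ at row 1 (a=False, n=False): φ=True but ψ=False.

No, they are not logically equivalent.


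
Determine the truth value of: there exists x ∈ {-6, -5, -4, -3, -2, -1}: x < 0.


Evaluate the predicate on each element: -6:T, -5:T, -4:T, -3:T, -2:T, -1:T.
Witness x = -6 satisfies the predicate.

T


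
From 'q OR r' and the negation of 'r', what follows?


Disjunctive syllogism: from (P ∨ Q) and ¬P, infer Q.
One disjunct, 'r', is ruled out; the other must hold.

q


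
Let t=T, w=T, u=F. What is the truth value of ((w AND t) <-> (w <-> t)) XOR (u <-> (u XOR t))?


Substitute t=T, w=T, u=F:
w AND t = T AND T = T
w <-> t = T <-> T = T
(w AND t) <-> (w <-> t) = T <-> T = T
u XOR t = F XOR T = T
u <-> (u XOR t) = F <-> T = F
((w AND t) <-> (w <-> t)) XOR (u <-> (u XOR t)) = T XOR F = T

T


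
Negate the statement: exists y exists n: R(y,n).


Negation flips each quantifier (∀↔∃) and negates the inner predicate.
¬(exists y exists n: φ) = forall y forall n: ¬φ.

forall y forall n: ~(R(y,n))


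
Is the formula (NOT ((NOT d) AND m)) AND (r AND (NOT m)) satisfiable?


Search for a satisfying assignment over {d, m, r}.
Try d=F, m=F, r=T: the formula evaluates to T.
A satisfying assignment exists.

Satisfiable.


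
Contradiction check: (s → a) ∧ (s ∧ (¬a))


Truth table over {a, s}:
a | s | φ
---------
F | F | F
T | F | F
F | T | F
T | T | F
Every row is false.

Yes, it is a contradiction.


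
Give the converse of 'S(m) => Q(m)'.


The converse of (P → Q) is (Q → P). It is not in general equivalent to the original.
Here P = 'S(m)' and Q = 'Q(m)'.

If Q(m), then S(m).


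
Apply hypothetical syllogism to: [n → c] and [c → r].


Hypothetical syllogism: from (P → Q) and (Q → R), infer (P → R).
Chain the two implications through the shared middle term 'c'.

n → r


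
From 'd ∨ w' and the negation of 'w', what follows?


Disjunctive syllogism: from (P ∨ Q) and ¬P, infer Q.
One disjunct, 'w', is ruled out; the other must hold.

d


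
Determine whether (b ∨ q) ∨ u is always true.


Build the truth table over {b, q, u}:
b | q | u | φ
-------------
F | F | F | F
T | F | F | T
F | T | F | T
T | T | F | T
F | F | T | T
T | F | T | T
F | T | T | T
T | T | T | T
Counterexample at row 1: with b=F, q=F, u=F, the formula is F.

No, it is not a tautology.


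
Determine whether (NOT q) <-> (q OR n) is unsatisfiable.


Truth table over {n, q}:
n | q | φ
---------
F | F | F
T | F | T
F | T | F
T | T | F
Satisfying assignment at row 2: n=T, q=F gives T.

No, it is not a contradiction.


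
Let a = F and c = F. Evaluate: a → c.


Implication is false only when antecedent is true and consequent is false.
Substitute: a=F, c=F.
F → F evaluates to T.

T


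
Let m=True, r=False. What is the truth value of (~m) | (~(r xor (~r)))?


Substitute m=True, r=False:
~m = False
~r = True
r xor (~r) = False xor True = True
~(r xor (~r)) = False
(~m) | (~(r xor (~r))) = False | False = False

False


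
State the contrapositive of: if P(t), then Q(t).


The contrapositive of (P → Q) is (¬Q → ¬P); it is logically equivalent to the original.
Here P = 'P(t)' and Q = 'Q(t)'.

If not (Q(t)), then not (P(t)).


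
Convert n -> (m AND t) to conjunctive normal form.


Step 1: Rewrite n → (m ∧ t) as ¬n ∨ (m ∧ t).
Step 2: Distribute ∨ over ∧.

((NOT n) OR m) AND ((NOT n) OR t)


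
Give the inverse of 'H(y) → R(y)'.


The inverse of (P → Q) is (¬P → ¬Q). It is equivalent to the converse, not to the original.
Here P = 'H(y)' and Q = 'R(y)'.

If not (H(y)), then not (R(y)).


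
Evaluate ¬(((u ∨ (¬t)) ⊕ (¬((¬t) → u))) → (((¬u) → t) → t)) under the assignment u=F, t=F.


Substitute u=F, t=F:
… (earlier sub-steps elided)
u ∨ (¬t) = F ∨ T = T
¬t = T
(¬t) → u = T → F = F
¬((¬t) → u) = T
(u ∨ (¬t)) ⊕ (¬((¬t) → u)) = T ⊕ T = F
¬u = T
(¬u) → t = T → F = F
((¬u) → t) → t = F → F = T
((u ∨ (¬t)) ⊕ (¬((¬t) → u))) → (((¬u) → t) → t) = F → T = T
¬(((u ∨ (¬t)) ⊕ (¬((¬t) → u))) → (((¬u) → t) → t)) = F

F


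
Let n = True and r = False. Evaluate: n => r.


Implication is false only when antecedent is true and consequent is false.
Substitute: n=True, r=False.
True => False evaluates to False.

False


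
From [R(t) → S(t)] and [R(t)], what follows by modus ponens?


Modus ponens: from (P → Q) and P, infer Q.
P = 'R(t)' is asserted, and P → Q holds, so Q follows.

S(t).


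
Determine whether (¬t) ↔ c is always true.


Build the truth table over {c, t}:
c | t | φ
---------
F | F | F
T | F | T
F | T | T
T | T | F
Counterexample at row 1: with c=F, t=F, the formula is F.

No, it is not a tautology.


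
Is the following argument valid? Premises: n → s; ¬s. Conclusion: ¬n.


This matches the form of modus tollens: the conclusion follows in every model of the premises.

Valid.


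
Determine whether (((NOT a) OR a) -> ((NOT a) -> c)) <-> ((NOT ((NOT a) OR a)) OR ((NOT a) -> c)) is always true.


Build the truth table over {a, c}:
a | c | φ
---------
F | F | T
T | F | T
F | T | T
T | T | T
Every row evaluates to true.

Yes, it is a tautology.


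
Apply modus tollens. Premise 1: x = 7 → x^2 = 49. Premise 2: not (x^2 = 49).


Modus tollens: from (P → Q) and ¬Q, infer ¬P.
Q = 'x^2 = 49' is denied; since P → Q, P must also fail.

Not (x = 7).


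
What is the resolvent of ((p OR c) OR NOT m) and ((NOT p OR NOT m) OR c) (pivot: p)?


The clauses contain complementary literals p and NOTp.
Resolution eliminates this pair and disjoins the remaining literals (merging duplicates).

(c OR NOT m)


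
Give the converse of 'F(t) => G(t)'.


The converse of (P → Q) is (Q → P). It is not in general equivalent to the original.
Here P = 'F(t)' and Q = 'G(t)'.

If G(t), then F(t).


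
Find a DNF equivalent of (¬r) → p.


Step 1: Rewrite (¬r) → p as ¬(¬r) ∨ p.
Step 2: Eliminate any double negations (¬¬X = X).

r ∨ p


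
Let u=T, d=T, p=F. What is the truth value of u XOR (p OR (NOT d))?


Substitute u=T, d=T, p=F:
NOT d = F
p OR (NOT d) = F OR F = F
u XOR (p OR (NOT d)) = T XOR F = T

T


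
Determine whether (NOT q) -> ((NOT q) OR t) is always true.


Build the truth table over {q, t}:
q | t | φ
---------
F | F | T
T | F | T
F | T | T
T | T | T
Every row evaluates to true.

Yes, it is a tautology.


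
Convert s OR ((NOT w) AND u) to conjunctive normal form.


Step 1: Distribute ∨ over ∧: s ∨ ((¬w) ∧ u) = (s ∨ (¬w)) ∧ (s ∨ u).

(s OR (NOT w)) AND (s OR u)


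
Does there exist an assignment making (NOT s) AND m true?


Search for a satisfying assignment over {m, s}.
Try m=T, s=F: the formula evaluates to T.
A satisfying assignment exists.

Satisfiable.


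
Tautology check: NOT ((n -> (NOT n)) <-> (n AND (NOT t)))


Build the truth table over {n, t}:
n | t | φ
---------
F | F | T
T | F | T
F | T | T
T | T | F
Counterexample at row 4: with n=T, t=T, the formula is F.

No, it is not a tautology.


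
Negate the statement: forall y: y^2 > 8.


¬(forall x: φ) = exists x: ¬φ, and ¬(exists x: φ) = forall x: ¬φ.
Apply to the universal statement.

exists y: ~(y^2 > 8)


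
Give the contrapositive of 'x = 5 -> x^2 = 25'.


The contrapositive of (P → Q) is (¬Q → ¬P); it is logically equivalent to the original.
Here P = 'x = 5' and Q = 'x^2 = 25'.

If not (x^2 = 25), then not (x = 5).


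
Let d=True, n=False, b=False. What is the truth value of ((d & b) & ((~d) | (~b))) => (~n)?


Substitute d=True, n=False, b=False:
d & b = True & False = False
~d = False
~b = True
(~d) | (~b) = False | True = True
(d & b) & ((~d) | (~b)) = False & True = False
~n = True
((d & b) & ((~d) | (~b))) => (~n) = False => True = True

True


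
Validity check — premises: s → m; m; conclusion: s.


This is affirming the consequent (fallacy). There exist truth assignments where the premises are all true but the conclusion is false.

Invalid.


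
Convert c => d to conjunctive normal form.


Step 1: Rewrite c → d as ¬c ∨ d.

(~c) | d
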